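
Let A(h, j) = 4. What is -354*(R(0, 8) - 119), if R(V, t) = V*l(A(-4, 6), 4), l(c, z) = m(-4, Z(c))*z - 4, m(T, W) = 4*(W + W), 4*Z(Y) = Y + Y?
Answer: 42126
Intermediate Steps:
Z(Y) = Y/2 (Z(Y) = (Y + Y)/4 = (2*Y)/4 = Y/2)
m(T, W) = 8*W (m(T, W) = 4*(2*W) = 8*W)
l(c, z) = -4 + 4*c*z (l(c, z) = (8*(c/2))*z - 4 = (4*c)*z - 4 = 4*c*z - 4 = -4 + 4*c*z)
R(V, t) = 60*V (R(V, t) = V*(-4 + 4*4*4) = V*(-4 + 64) = V*60 = 60*V)
-354*(R(0, 8) - 119) = -354*(60*0 - 119) = -354*(0 - 119) = -354*(-119) = 42126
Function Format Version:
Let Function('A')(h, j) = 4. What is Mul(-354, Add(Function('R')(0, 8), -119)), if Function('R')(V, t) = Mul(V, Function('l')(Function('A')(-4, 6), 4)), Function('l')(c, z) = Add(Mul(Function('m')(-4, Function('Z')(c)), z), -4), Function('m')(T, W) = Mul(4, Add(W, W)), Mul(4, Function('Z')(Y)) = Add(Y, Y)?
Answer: 42126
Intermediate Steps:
Function('Z')(Y) = Mul(Rational(1, 2), Y) (Function('Z')(Y) = Mul(Rational(1, 4), Add(Y, Y)) = Mul(Rational(1, 4), Mul(2, Y)) = Mul(Rational(1, 2), Y))
Function('m')(T, W) = Mul(8, W) (Function('m')(T, W) = Mul(4, Mul(2, W)) = Mul(8, W))
Function('l')(c, z) = Add(-4, Mul(4, c, z)) (Function('l')(c, z) = Add(Mul(Mul(8, Mul(Rational(1, 2), c)), z), -4) = Add(Mul(Mul(4, c), z), -4) = Add(Mul(4, c, z), -4) = Add(-4, Mul(4, c, z)))
Function('R')(V, t) = Mul(60, V) (Function('R')(V, t) = Mul(V, Add(-4, Mul(4, 4, 4))) = Mul(V, Add(-4, 64)) = Mul(V, 60) = Mul(60, V))
Mul(-354, Add(Function('R')(0, 8), -119)) = Mul(-354, Add(Mul(60, 0), -119)) = Mul(-354, Add(0, -119)) = Mul(-354, -119) = 42126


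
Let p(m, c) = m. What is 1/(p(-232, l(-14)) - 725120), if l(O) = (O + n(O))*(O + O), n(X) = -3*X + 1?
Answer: -1/725352 ≈ -1.3786e-6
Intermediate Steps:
n(X) = 1 - 3*X
l(O) = 2*O*(1 - 2*O) (l(O) = (O + (1 - 3*O))*(O + O) = (1 - 2*O)*(2*O) = 2*O*(1 - 2*O))
1/(p(-232, l(-14)) - 725120) = 1/(-232 - 725120) = 1/(-725352) = -1/725352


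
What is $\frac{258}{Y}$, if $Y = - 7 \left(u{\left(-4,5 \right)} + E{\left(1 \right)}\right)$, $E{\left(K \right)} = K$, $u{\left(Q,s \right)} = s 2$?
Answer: $- \frac{258}{77} \approx -3.3507$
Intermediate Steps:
$u{\left(Q,s \right)} = 2 s$
$Y = -77$ ($Y = - 7 \left(2 \cdot 5 + 1\right) = - 7 \left(10 + 1\right) = \left(-7\right) 11 = -77$)
$\frac{258}{Y} = \frac{258}{-77} = 258 \left(- \frac{1}{77}\right) = - \frac{258}{77}$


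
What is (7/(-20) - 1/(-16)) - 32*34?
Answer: -87063/80 ≈ -1088.3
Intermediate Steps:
(7/(-20) - 1/(-16)) - 32*34 = (7*(-1/20) - 1*(-1/16)) - 1088 = (-7/20 + 1/16) - 1088 = -23/80 - 1088 = -87063/80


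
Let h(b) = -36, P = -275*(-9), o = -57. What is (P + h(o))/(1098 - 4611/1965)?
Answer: 1597545/717653 ≈ 2.2261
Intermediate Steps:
P = 2475
(P + h(o))/(1098 - 4611/1965) = (2475 - 36)/(1098 - 4611/1965) = 2439/(1098 - 4611*1/1965) = 2439/(1098 - 1537/655) = 2439/(717653/655) = 2439*(655/717653) = 1597545/717653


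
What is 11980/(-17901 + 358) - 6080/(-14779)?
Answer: -70390980/259267997 ≈ -0.27150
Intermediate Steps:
11980/(-17901 + 358) - 6080/(-14779) = 11980/(-17543) - 6080*(-1/14779) = 11980*(-1/17543) + 6080/14779 = -11980/17543 + 6080/14779 = -70390980/259267997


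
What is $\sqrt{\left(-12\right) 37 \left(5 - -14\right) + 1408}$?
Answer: $2 i \sqrt{1757} \approx 83.833 i$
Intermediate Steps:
$\sqrt{\left(-12\right) 37 \left(5 - -14\right) + 1408} = \sqrt{- 444 \left(5 + 14\right) + 1408} = \sqrt{\left(-444\right) 19 + 1408} = \sqrt{-8436 + 1408} = \sqrt{-7028} = 2 i \sqrt{1757}$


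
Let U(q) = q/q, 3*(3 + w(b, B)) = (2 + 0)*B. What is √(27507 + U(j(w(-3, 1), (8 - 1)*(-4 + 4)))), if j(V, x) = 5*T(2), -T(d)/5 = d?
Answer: 46*√13 ≈ 165.86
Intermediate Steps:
T(d) = -5*d
w(b, B) = -3 + 2*B/3 (w(b, B) = -3 + ((2 + 0)*B)/3 = -3 + (2*B)/3 = -3 + 2*B/3)
j(V, x) = -50 (j(V, x) = 5*(-5*2) = 5*(-10) = -50)
U(q) = 1
√(27507 + U(j(w(-3, 1), (8 - 1)*(-4 + 4)))) = √(27507 + 1) = √27508 = 46*√13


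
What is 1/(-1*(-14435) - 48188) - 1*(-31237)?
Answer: 1054342460/33753 ≈ 31237.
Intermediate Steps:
1/(-1*(-14435) - 48188) - 1*(-31237) = 1/(14435 - 48188) + 31237 = 1/(-33753) + 31237 = -1/33753 + 31237 = 1054342460/33753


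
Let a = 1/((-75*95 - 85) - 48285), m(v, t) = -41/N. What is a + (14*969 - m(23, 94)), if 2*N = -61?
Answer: 45919004719/3385195 ≈ 13565.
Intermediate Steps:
N = -61/2 (N = (½)*(-61) = -61/2 ≈ -30.500)
m(v, t) = 82/61 (m(v, t) = -41/(-61/2) = -41*(-2/61) = 82/61)
a = -1/55495 (a = 1/((-7125 - 85) - 48285) = 1/(-7210 - 48285) = 1/(-55495) = -1/55495 ≈ -1.8020e-5)
a + (14*969 - m(23, 94)) = -1/55495 + (14*969 - 1*82/61) = -1/55495 + (13566 - 82/61) = -1/55495 + 827444/61 = 45919004719/3385195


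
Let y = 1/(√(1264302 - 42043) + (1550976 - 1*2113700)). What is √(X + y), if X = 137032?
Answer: √(13740432278687469559843911540 - 316657077917*√1222259)/316657077917 ≈ 370.18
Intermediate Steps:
y = 1/(-562724 + √1222259) (y = 1/(√1222259 + (1550976 - 2113700)) = 1/(√1222259 - 562724) = 1/(-562724 + √1222259) ≈ -1.7806e-6)
√(X + y) = √(137032 + (-562724/316657077917 - √1222259/316657077917)) = √(43392152700559620/316657077917 - √1222259/316657077917)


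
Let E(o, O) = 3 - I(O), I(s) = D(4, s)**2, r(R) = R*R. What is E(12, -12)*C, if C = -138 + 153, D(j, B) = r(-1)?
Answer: 30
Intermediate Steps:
r(R) = R**2
D(j, B) = 1 (D(j, B) = (-1)**2 = 1)
I(s) = 1 (I(s) = 1**2 = 1)
E(o, O) = 2 (E(o, O) = 3 - 1*1 = 3 - 1 = 2)
C = 15
E(12, -12)*C = 2*15 = 30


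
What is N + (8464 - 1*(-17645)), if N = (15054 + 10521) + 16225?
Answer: 67909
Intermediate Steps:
N = 41800 (N = 25575 + 16225 = 41800)
N + (8464 - 1*(-17645)) = 41800 + (8464 - 1*(-17645)) = 41800 + (8464 + 17645) = 41800 + 26109 = 67909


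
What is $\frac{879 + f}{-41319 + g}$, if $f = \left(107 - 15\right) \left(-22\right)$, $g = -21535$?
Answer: $\frac{1145}{62854} \approx 0.018217$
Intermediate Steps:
$f = -2024$ ($f = 92 \left(-22\right) = -2024$)
$\frac{879 + f}{-41319 + g} = \frac{879 - 2024}{-41319 - 21535} = - \frac{1145}{-62854} = \left(-1145\right) \left(- \frac{1}{62854}\right) = \frac{1145}{62854}$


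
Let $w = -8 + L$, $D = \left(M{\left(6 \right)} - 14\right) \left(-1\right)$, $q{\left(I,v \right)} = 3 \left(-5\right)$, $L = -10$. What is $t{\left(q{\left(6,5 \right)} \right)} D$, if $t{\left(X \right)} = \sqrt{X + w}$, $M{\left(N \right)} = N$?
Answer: $8 i \sqrt{33} \approx 45.956 i$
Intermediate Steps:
$q{\left(I,v \right)} = -15$
$D = 8$ ($D = \left(6 - 14\right) \left(-1\right) = \left(-8\right) \left(-1\right) = 8$)
$w = -18$ ($w = -8 - 10 = -18$)
$t{\left(X \right)} = \sqrt{-18 + X}$ ($t{\left(X \right)} = \sqrt{X - 18} = \sqrt{-18 + X}$)
$t{\left(q{\left(6,5 \right)} \right)} D = \sqrt{-18 - 15} \cdot 8 = \sqrt{-33} \cdot 8 = i \sqrt{33} \cdot 8 = 8 i \sqrt{33}$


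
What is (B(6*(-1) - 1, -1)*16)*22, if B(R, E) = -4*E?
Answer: 1408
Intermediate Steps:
(B(6*(-1) - 1, -1)*16)*22 = (-4*(-1)*16)*22 = (4*16)*22 = 64*22 = 1408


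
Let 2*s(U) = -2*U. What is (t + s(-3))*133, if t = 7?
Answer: 1330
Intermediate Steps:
s(U) = -U (s(U) = (-2*U)/2 = -U)
(t + s(-3))*133 = (7 - 1*(-3))*133 = (7 + 3)*133 = 10*133 = 1330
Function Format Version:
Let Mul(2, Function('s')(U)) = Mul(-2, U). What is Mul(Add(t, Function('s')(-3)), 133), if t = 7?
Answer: 1330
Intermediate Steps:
Function('s')(U) = Mul(-1, U) (Function('s')(U) = Mul(Rational(1, 2), Mul(-2, U)) = Mul(-1, U))
Mul(Add(t, Function('s')(-3)), 133) = Mul(Add(7, Mul(-1, -3)), 133) = Mul(Add(7, 3), 133) = Mul(10, 133) = 1330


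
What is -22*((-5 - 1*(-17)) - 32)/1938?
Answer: 220/969 ≈ 0.22704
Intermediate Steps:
-22*((-5 - 1*(-17)) - 32)/1938 = -22*((-5 + 17) - 32)*(1/1938) = -22*(12 - 32)*(1/1938) = -22*(-20)*(1/1938) = 440*(1/1938) = 220/969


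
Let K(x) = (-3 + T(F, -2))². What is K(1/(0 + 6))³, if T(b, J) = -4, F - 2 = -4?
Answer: 117649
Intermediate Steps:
F = -2 (F = 2 - 4 = -2)
K(x) = 49 (K(x) = (-3 - 4)² = (-7)² = 49)
K(1/(0 + 6))³ = 49³ = 117649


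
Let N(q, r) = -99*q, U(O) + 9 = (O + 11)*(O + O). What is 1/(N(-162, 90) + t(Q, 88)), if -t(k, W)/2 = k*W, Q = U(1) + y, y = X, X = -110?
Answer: 1/32758 ≈ 3.0527e-5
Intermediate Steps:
U(O) = -9 + 2*O*(11 + O) (U(O) = -9 + (O + 11)*(O + O) = -9 + (11 + O)*(2*O) = -9 + 2*O*(11 + O))
y = -110
Q = -95 (Q = (-9 + 2*1**2 + 22*1) - 110 = (-9 + 2*1 + 22) - 110 = (-9 + 2 + 22) - 110 = 15 - 110 = -95)
t(k, W) = -2*W*k (t(k, W) = -2*k*W = -2*W*k)
1/(N(-162, 90) + t(Q, 88)) = 1/(-99*(-162) - 2*88*(-95)) = 1/(16038 + 16720) = 1/32758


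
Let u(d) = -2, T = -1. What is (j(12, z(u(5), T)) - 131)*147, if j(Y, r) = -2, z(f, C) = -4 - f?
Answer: -19551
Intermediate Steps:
(j(12, z(u(5), T)) - 131)*147 = (-2 - 131)*147 = -133*147 = -19551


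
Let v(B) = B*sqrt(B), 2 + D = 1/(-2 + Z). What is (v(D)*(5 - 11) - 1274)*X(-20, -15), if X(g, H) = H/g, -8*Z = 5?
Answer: -1911/2 + 125*I*sqrt(42)/49 ≈ -955.5 + 16.533*I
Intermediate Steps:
Z = -5/8 (Z = -1/8*5 = -5/8 ≈ -0.62500)
D = -50/21 (D = -2 + 1/(-2 - 5/8) = -2 + 1/(-21/8) = -2 - 8/21 = -50/21 ≈ -2.3810)
v(B) = B**(3/2)
(v(D)*(5 - 11) - 1274)*X(-20, -15) = ((-50/21)**(3/2)*(5 - 11) - 1274)*(-15/(-20)) = (-250*I*sqrt(42)/441*(-6) - 1274)*(-15*(-1/20)) = (500*I*sqrt(42)/147 - 1274)*(3/4) = (-1274 + 500*I*sqrt(42)/147)*(3/4) = -1911/2 + 125*I*sqrt(42)/49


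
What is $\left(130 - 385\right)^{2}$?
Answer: $65025$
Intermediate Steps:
$\left(130 - 385\right)^{2} = \left(-255\right)^{2} = 65025$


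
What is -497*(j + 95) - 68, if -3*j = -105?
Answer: -64678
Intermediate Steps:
j = 35 (j = -1/3*(-105) = 35)
-497*(j + 95) - 68 = -497*(35 + 95) - 68 = -497*130 - 68 = -64610 - 68 = -64678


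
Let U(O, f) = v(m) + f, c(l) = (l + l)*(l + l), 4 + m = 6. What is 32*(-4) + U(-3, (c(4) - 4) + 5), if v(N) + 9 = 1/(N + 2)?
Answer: -287/4 ≈ -71.750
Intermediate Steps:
m = 2 (m = -4 + 6 = 2)
v(N) = -9 + 1/(2 + N) (v(N) = -9 + 1/(N + 2) = -9 + 1/(2 + N))
c(l) = 4*l² (c(l) = (2*l)*(2*l) = 4*l²)
U(O, f) = -35/4 + f (U(O, f) = (-17 - 9*2)/(2 + 2) + f = (-17 - 18)/4 + f = (¼)*(-35) + f = -35/4 + f)
32*(-4) + U(-3, (c(4) - 4) + 5) = 32*(-4) + (-35/4 + ((4*4² - 4) + 5)) = -128 + (-35/4 + ((4*16 - 4) + 5)) = -128 + (-35/4 + ((64 - 4) + 5)) = -128 + (-35/4 + (60 + 5)) = -128 + (-35/4 + 65) = -128 + 225/4 = -287/4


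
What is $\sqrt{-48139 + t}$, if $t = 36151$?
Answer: $18 i \sqrt{37} \approx 109.49 i$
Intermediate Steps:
$\sqrt{-48139 + t} = \sqrt{-48139 + 36151} = \sqrt{-11988} = 18 i \sqrt{37}$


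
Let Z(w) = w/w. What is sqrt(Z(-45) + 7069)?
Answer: sqrt(7070) ≈ 84.083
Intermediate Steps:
Z(w) = 1
sqrt(Z(-45) + 7069) = sqrt(1 + 7069) = sqrt(7070)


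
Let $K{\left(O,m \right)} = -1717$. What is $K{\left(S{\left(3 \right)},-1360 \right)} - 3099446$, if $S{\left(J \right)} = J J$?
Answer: $-3101163$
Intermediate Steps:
$S{\left(J \right)} = J^{2}$
$K{\left(S{\left(3 \right)},-1360 \right)} - 3099446 = -1717 - 3099446 = -3101163$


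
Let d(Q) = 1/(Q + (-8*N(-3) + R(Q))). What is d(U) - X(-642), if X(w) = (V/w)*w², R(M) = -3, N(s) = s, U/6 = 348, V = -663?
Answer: -897687413/2109 ≈ -4.2565e+5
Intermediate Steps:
U = 2088 (U = 6*348 = 2088)
X(w) = -663*w (X(w) = (-663/w)*w² = -663*w)
d(Q) = 1/(21 + Q) (d(Q) = 1/(Q + (-8*(-3) - 3)) = 1/(Q + (24 - 3)) = 1/(Q + 21) = 1/(21 + Q))
d(U) - X(-642) = 1/(21 + 2088) - (-663)*(-642) = 1/2109 - 1*425646 = 1/2109 - 425646 = -897687413/2109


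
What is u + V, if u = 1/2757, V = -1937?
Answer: -5340308/2757 ≈ -1937.0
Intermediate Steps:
u = 1/2757 ≈ 0.00036271
u + V = 1/2757 - 1937 = -5340308/2757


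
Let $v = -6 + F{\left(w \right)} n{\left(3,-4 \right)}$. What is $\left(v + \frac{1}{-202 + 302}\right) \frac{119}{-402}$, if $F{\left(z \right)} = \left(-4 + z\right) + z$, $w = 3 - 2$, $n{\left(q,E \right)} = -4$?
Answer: $- \frac{119}{200} \approx -0.595$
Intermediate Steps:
$w = 1$
$F{\left(z \right)} = -4 + 2 z$
$v = 2$ ($v = -6 + \left(-4 + 2 \cdot 1\right) \left(-4\right) = -6 + \left(-4 + 2\right) \left(-4\right) = -6 - -8 = -6 + 8 = 2$)
$\left(v + \frac{1}{-202 + 302}\right) \frac{119}{-402} = \left(2 + \frac{1}{-202 + 302}\right) \frac{119}{-402} = \left(2 + \frac{1}{100}\right) 119 \left(- \frac{1}{402}\right) = \left(2 + \frac{1}{100}\right) \left(- \frac{119}{402}\right) = \frac{201}{100} \left(- \frac{119}{402}\right) = - \frac{119}{200}$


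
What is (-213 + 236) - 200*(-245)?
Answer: 49023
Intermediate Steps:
(-213 + 236) - 200*(-245) = 23 + 49000 = 49023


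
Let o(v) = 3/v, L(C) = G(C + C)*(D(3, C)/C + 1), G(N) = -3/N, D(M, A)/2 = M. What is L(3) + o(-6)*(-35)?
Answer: 16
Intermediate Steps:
D(M, A) = 2*M
L(C) = -3*(1 + 6/C)/(2*C) (L(C) = (-3/(C + C))*((2*3)/C + 1) = (-3*1/(2*C))*(6/C + 1) = (-3/(2*C))*(1 + 6/C) = -3*(1 + 6/C)/(2*C))
L(3) + o(-6)*(-35) = (3/2)*(-6 - 1*3)/3² + (3/(-6))*(-35) = (3/2)*(⅑)*(-6 - 3) + (3*(-⅙))*(-35) = (3/2)*(⅑)*(-9) - ½*(-35) = -3/2 + 35/2 = 16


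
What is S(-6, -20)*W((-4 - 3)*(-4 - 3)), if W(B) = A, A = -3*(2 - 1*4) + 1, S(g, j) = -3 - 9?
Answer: -84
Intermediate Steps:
S(g, j) = -12
A = 7 (A = -3*(2 - 4) + 1 = -3*(-2) + 1 = 6 + 1 = 7)
W(B) = 7
S(-6, -20)*W((-4 - 3)*(-4 - 3)) = -12*7 = -84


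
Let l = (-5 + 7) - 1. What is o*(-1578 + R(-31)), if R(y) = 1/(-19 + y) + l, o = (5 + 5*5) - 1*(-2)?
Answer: -1261616/25 ≈ -50465.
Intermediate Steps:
l = 1 (l = 2 - 1 = 1)
o = 32 (o = (5 + 25) + 2 = 30 + 2 = 32)
R(y) = 1 + 1/(-19 + y) (R(y) = 1/(-19 + y) + 1 = 1 + 1/(-19 + y))
o*(-1578 + R(-31)) = 32*(-1578 + (-18 - 31)/(-19 - 31)) = 32*(-1578 - 49/(-50)) = 32*(-1578 - 1/50*(-49)) = 32*(-1578 + 49/50) = 32*(-78851/50) = -1261616/25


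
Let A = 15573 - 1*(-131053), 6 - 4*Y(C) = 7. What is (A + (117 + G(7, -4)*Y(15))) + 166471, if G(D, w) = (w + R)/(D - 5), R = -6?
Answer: 1252861/4 ≈ 3.1322e+5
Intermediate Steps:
Y(C) = -¼ (Y(C) = 3/2 - ¼*7 = 3/2 - 7/4 = -¼)
G(D, w) = (-6 + w)/(-5 + D) (G(D, w) = (w - 6)/(D - 5) = (-6 + w)/(-5 + D))
A = 146626 (A = 15573 + 131053 = 146626)
(A + (117 + G(7, -4)*Y(15))) + 166471 = (146626 + (117 + ((-6 - 4)/(-5 + 7))*(-¼))) + 166471 = (146626 + (117 + (-10/2)*(-¼))) + 166471 = (146626 + (117 + ((½)*(-10))*(-¼))) + 166471 = (146626 + (117 - 5*(-¼))) + 166471 = (146626 + (117 + 5/4)) + 166471 = (146626 + 473/4) + 166471 = 586977/4 + 166471 = 1252861/4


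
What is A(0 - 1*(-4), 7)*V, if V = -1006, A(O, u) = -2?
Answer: 2012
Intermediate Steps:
A(0 - 1*(-4), 7)*V = -2*(-1006) = 2012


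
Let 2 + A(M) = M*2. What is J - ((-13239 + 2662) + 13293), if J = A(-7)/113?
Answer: -306924/113 ≈ -2716.1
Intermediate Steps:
A(M) = -2 + 2*M (A(M) = -2 + M*2 = -2 + 2*M)
J = -16/113 (J = (-2 + 2*(-7))/113 = (-2 - 14)*(1/113) = -16*1/113 = -16/113 ≈ -0.14159)
J - ((-13239 + 2662) + 13293) = -16/113 - ((-13239 + 2662) + 13293) = -16/113 - (-10577 + 13293) = -16/113 - 1*2716 = -16/113 - 2716 = -306924/113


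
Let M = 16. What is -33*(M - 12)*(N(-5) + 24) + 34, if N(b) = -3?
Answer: -2738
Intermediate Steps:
-33*(M - 12)*(N(-5) + 24) + 34 = -33*(16 - 12)*(-3 + 24) + 34 = -132*21 + 34 = -33*84 + 34 = -2772 + 34 = -2738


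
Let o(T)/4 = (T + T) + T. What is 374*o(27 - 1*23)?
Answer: 17952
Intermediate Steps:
o(T) = 12*T (o(T) = 4*((T + T) + T) = 4*(2*T + T) = 4*(3*T) = 12*T)
374*o(27 - 1*23) = 374*(12*(27 - 1*23)) = 374*(12*(27 - 23)) = 374*(12*4) = 374*48 = 17952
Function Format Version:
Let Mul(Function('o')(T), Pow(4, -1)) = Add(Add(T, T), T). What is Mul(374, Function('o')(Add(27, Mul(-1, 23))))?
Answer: 17952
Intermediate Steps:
Function('o')(T) = Mul(12, T) (Function('o')(T) = Mul(4, Add(Add(T, T), T)) = Mul(4, Add(Mul(2, T), T)) = Mul(4, Mul(3, T)) = Mul(12, T))
Mul(374, Function('o')(Add(27, Mul(-1, 23)))) = Mul(374, Mul(12, Add(27, Mul(-1, 23)))) = Mul(374, Mul(12, Add(27, -23))) = Mul(374, Mul(12, 4)) = Mul(374, 48) = 17952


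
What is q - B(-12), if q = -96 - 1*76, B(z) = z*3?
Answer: -136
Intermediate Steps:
B(z) = 3*z
q = -172 (q = -96 - 76 = -172)
q - B(-12) = -172 - 3*(-12) = -172 - 1*(-36) = -172 + 36 = -136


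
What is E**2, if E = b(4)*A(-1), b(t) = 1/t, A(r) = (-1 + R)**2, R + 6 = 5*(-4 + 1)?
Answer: 14641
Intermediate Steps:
R = -21 (R = -6 + 5*(-4 + 1) = -6 + 5*(-3) = -6 - 15 = -21)
A(r) = 484 (A(r) = (-1 - 21)**2 = (-22)**2 = 484)
E = 121 (E = 484/4 = (1/4)*484 = 121)
E**2 = 121**2 = 14641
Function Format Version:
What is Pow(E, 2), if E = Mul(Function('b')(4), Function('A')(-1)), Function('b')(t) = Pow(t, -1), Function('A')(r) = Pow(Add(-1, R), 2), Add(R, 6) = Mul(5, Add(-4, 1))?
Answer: 14641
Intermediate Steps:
R = -21 (R = Add(-6, Mul(5, Add(-4, 1))) = Add(-6, Mul(5, -3)) = Add(-6, -15) = -21)
Function('A')(r) = 484 (Function('A')(r) = Pow(Add(-1, -21), 2) = Pow(-22, 2) = 484)
E = 121 (E = Mul(Pow(4, -1), 484) = Mul(Rational(1, 4), 484) = 121)
Pow(E, 2) = Pow(121, 2) = 14641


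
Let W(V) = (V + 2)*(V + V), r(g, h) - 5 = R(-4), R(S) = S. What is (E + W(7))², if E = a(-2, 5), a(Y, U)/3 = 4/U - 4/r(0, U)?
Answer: 338724/25 ≈ 13549.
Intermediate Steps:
r(g, h) = 1 (r(g, h) = 5 - 4 = 1)
W(V) = 2*V*(2 + V) (W(V) = (2 + V)*(2*V) = 2*V*(2 + V))
a(Y, U) = -12 + 12/U (a(Y, U) = 3*(4/U - 4/1) = 3*(4/U - 4*1) = 3*(4/U - 4) = 3*(-4 + 4/U) = -12 + 12/U)
E = -48/5 (E = -12 + 12/5 = -48/5 ≈ -9.6000)
(E + W(7))² = (-48/5 + 2*7*(2 + 7))² = (-48/5 + 2*7*9)² = (-48/5 + 126)² = (582/5)² = 338724/25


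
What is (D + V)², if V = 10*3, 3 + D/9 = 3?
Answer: 900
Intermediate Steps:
D = 0 (D = -27 + 9*3 = -27 + 27 = 0)
V = 30
(D + V)² = (0 + 30)² = 30² = 900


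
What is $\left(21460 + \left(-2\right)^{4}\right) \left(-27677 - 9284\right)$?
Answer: $-793774436$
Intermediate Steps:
$\left(21460 + \left(-2\right)^{4}\right) \left(-27677 - 9284\right) = \left(21460 + 16\right) \left(-36961\right) = 21476 \left(-36961\right) = -793774436$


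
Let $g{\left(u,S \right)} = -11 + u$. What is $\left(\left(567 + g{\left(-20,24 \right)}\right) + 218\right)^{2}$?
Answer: $568516$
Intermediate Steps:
$\left(\left(567 + g{\left(-20,24 \right)}\right) + 218\right)^{2} = \left(\left(567 - 31\right) + 218\right)^{2} = \left(536 + 218\right)^{2} = 754^{2} = 568516$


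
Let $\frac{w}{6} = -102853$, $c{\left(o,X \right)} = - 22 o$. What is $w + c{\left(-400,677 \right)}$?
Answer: $-608318$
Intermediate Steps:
$w = -617118$ ($w = 6 \left(-102853\right) = -617118$)
$w + c{\left(-400,677 \right)} = -617118 - -8800 = -617118 + 8800 = -608318$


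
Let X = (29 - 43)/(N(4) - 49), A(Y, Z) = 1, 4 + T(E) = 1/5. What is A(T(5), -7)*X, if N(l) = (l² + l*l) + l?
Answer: 14/13 ≈ 1.0769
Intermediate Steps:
N(l) = l + 2*l² (N(l) = (l² + l²) + l = 2*l² + l = l + 2*l²)
T(E) = -19/5 (T(E) = -4 + 1/5 = -4 + ⅕ = -19/5)
X = 14/13 (X = (29 - 43)/(4*(1 + 2*4) - 49) = -14/(4*(1 + 8) - 49) = -14/(4*9 - 49) = -14/(36 - 49) = -14/(-13) = -14*(-1/13) = 14/13 ≈ 1.0769)
A(T(5), -7)*X = 1*(14/13) = 14/13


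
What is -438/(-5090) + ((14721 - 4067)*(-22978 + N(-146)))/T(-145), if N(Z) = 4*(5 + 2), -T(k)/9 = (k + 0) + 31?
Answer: -11523628589/48355 ≈ -2.3831e+5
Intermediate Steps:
T(k) = -279 - 9*k (T(k) = -9*((k + 0) + 31) = -9*(k + 31) = -9*(31 + k) = -279 - 9*k)
N(Z) = 28 (N(Z) = 4*7 = 28)
-438/(-5090) + ((14721 - 4067)*(-22978 + N(-146)))/T(-145) = -438/(-5090) + ((14721 - 4067)*(-22978 + 28))/(-279 - 9*(-145)) = -438*(-1/5090) + (10654*(-22950))/(-279 + 1305) = 219/2545 - 244509300/1026 = 219/2545 - 244509300*1/1026 = 219/2545 - 4527950/19 = -11523628589/48355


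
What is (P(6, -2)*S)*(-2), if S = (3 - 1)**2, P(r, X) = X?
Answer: 16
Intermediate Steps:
S = 4 (S = 2**2 = 4)
(P(6, -2)*S)*(-2) = -2*4*(-2) = -8*(-2) = 16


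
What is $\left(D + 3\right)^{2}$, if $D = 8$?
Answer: $121$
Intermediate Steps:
$\left(D + 3\right)^{2} = \left(8 + 3\right)^{2} = 11^{2} = 121$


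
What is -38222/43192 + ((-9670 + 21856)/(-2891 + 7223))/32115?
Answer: -73847244809/83457849980 ≈ -0.88484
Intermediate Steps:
-38222/43192 + ((-9670 + 21856)/(-2891 + 7223))/32115 = -38222*1/43192 + (12186/4332)*(1/32115) = -19111/21596 + (12186*(1/4332))*(1/32115) = -19111/21596 + (2031/722)*(1/32115) = -19111/21596 + 677/7729010 = -73847244809/83457849980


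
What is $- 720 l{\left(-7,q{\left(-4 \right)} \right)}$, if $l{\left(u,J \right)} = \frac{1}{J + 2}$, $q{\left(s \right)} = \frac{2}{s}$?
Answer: $-480$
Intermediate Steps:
$l{\left(u,J \right)} = \frac{1}{2 + J}$
$- 720 l{\left(-7,q{\left(-4 \right)} \right)} = - \frac{720}{2 + \frac{2}{-4}} = - \frac{720}{2 + 2 \left(- \frac{1}{4}\right)} = - \frac{720}{2 - \frac{1}{2}} = - \frac{720}{\frac{3}{2}} = \left(-720\right) \frac{2}{3} = -480$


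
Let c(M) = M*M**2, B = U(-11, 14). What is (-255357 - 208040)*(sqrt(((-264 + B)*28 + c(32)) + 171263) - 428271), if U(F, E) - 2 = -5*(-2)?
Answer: 198459496587 - 2316985*sqrt(7879) ≈ 1.9825e+11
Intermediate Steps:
U(F, E) = 12 (U(F, E) = 2 - 5*(-2) = 2 + 10 = 12)
B = 12
c(M) = M**3
(-255357 - 208040)*(sqrt(((-264 + B)*28 + c(32)) + 171263) - 428271) = (-255357 - 208040)*(sqrt(((-264 + 12)*28 + 32**3) + 171263) - 428271) = -463397*(sqrt((-252*28 + 32768) + 171263) - 428271) = -463397*(sqrt((-7056 + 32768) + 171263) - 428271) = -463397*(sqrt(25712 + 171263) - 428271) = -463397*(sqrt(196975) - 428271) = -463397*(5*sqrt(7879) - 428271) = -463397*(-428271 + 5*sqrt(7879)) = 198459496587 - 2316985*sqrt(7879)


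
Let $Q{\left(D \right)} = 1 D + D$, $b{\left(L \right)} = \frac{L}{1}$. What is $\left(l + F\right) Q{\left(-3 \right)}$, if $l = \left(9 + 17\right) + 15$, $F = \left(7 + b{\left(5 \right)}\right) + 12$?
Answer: $-390$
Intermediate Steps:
$b{\left(L \right)} = L$ ($b{\left(L \right)} = L 1 = L$)
$Q{\left(D \right)} = 2 D$ ($Q{\left(D \right)} = D + D = 2 D$)
$F = 24$ ($F = \left(7 + 5\right) + 12 = 12 + 12 = 24$)
$l = 41$ ($l = 26 + 15 = 41$)
$\left(l + F\right) Q{\left(-3 \right)} = \left(41 + 24\right) 2 \left(-3\right) = 65 \left(-6\right) = -390$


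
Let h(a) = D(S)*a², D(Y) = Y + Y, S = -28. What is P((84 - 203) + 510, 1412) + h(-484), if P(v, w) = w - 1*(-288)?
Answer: -13116636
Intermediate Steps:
D(Y) = 2*Y
P(v, w) = 288 + w (P(v, w) = w + 288 = 288 + w)
h(a) = -56*a² (h(a) = (2*(-28))*a² = -56*a²)
P((84 - 203) + 510, 1412) + h(-484) = (288 + 1412) - 56*(-484)² = 1700 - 56*234256 = 1700 - 13118336 = -13116636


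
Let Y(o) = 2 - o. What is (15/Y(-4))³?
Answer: 125/8 ≈ 15.625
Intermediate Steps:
(15/Y(-4))³ = (15/(2 - 1*(-4)))³ = (15/(2 + 4))³ = (15/6)³ = (15*(⅙))³ = (5/2)³ = 125/8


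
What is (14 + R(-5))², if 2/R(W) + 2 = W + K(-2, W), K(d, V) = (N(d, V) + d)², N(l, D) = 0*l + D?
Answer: 87025/441 ≈ 197.34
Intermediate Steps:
N(l, D) = D (N(l, D) = 0 + D = D)
K(d, V) = (V + d)²
R(W) = 2/(-2 + W + (-2 + W)²) (R(W) = 2/(-2 + (W + (W - 2)²)) = 2/(-2 + (W + (-2 + W)²)) = 2/(-2 + W + (-2 + W)²))
(14 + R(-5))² = (14 + 2/(-2 - 5 + (-2 - 5)²))² = (14 + 2/(-2 - 5 + (-7)²))² = (14 + 2/(-2 - 5 + 49))² = (14 + 2/42)² = (14 + 2*(1/42))² = (14 + 1/21)² = (295/21)² = 87025/441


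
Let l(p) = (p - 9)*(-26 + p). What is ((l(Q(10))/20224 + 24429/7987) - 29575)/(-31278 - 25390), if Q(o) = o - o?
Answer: 2388363428273/4576765179392 ≈ 0.52184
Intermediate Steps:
Q(o) = 0
l(p) = (-26 + p)*(-9 + p) (l(p) = (-9 + p)*(-26 + p) = (-26 + p)*(-9 + p))
((l(Q(10))/20224 + 24429/7987) - 29575)/(-31278 - 25390) = (((234 + 0² - 35*0)/20224 + 24429/7987) - 29575)/(-31278 - 25390) = (((234 + 0 + 0)*(1/20224) + 24429*(1/7987)) - 29575)/(-56668) = ((234*(1/20224) + 24429/7987) - 29575)*(-1/56668) = ((117/10112 + 24429/7987) - 29575)*(-1/56668) = (247960527/80764544 - 29575)*(-1/56668) = -2388363428273/80764544*(-1/56668) = 2388363428273/4576765179392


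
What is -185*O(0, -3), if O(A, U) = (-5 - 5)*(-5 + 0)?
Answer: -9250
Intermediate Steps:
O(A, U) = 50 (O(A, U) = -10*(-5) = 50)
-185*O(0, -3) = -185*50 = -9250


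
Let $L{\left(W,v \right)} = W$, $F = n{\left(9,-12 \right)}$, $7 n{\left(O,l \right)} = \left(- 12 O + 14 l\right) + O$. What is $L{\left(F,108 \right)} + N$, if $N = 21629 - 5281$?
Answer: $\frac{114169}{7} \approx 16310.0$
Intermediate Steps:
$n{\left(O,l \right)} = 2 l - \frac{11 O}{7}$ ($n{\left(O,l \right)} = \frac{\left(- 12 O + 14 l\right) + O}{7} = \frac{- 11 O + 14 l}{7} = 2 l - \frac{11 O}{7}$)
$F = - \frac{267}{7}$ ($F = 2 \left(-12\right) - \frac{99}{7} = -24 - \frac{99}{7} = - \frac{267}{7} \approx -38.143$)
$N = 16348$
$L{\left(F,108 \right)} + N = - \frac{267}{7} + 16348 = \frac{114169}{7}$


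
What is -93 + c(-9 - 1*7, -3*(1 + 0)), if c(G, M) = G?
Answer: -109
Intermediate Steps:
-93 + c(-9 - 1*7, -3*(1 + 0)) = -93 + (-9 - 1*7) = -93 + (-9 - 7) = -93 - 16 = -109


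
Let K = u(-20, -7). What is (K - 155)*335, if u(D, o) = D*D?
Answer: 82075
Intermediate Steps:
u(D, o) = D²
K = 400 (K = (-20)² = 400)
(K - 155)*335 = (400 - 155)*335 = 245*335 = 82075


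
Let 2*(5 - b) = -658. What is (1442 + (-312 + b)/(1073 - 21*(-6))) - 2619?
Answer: -128291/109 ≈ -1177.0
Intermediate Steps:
b = 334 (b = 5 - ½*(-658) = 5 + 329 = 334)
(1442 + (-312 + b)/(1073 - 21*(-6))) - 2619 = (1442 + (-312 + 334)/(1073 - 21*(-6))) - 2619 = (1442 + 22/(1073 + 126)) - 2619 = (1442 + 22/1199) - 2619 = (1442 + 22*(1/1199)) - 2619 = (1442 + 2/109) - 2619 = 157180/109 - 2619 = -128291/109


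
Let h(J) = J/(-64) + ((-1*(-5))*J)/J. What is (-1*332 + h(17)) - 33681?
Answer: -2176529/64 ≈ -34008.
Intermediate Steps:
h(J) = 5 - J/64 (h(J) = J*(-1/64) + (5*J)/J = -J/64 + 5 = 5 - J/64)
(-1*332 + h(17)) - 33681 = (-1*332 + (5 - 1/64*17)) - 33681 = (-332 + (5 - 17/64)) - 33681 = (-332 + 303/64) - 33681 = -20945/64 - 33681 = -2176529/64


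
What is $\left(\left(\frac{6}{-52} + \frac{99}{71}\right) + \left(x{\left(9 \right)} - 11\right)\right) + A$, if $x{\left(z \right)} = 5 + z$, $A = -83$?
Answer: $- \frac{145319}{1846} \approx -78.721$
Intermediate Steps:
$\left(\left(\frac{6}{-52} + \frac{99}{71}\right) + \left(x{\left(9 \right)} - 11\right)\right) + A = \left(\left(\frac{6}{-52} + \frac{99}{71}\right) + \left(\left(5 + 9\right) - 11\right)\right) - 83 = \left(\left(6 \left(- \frac{1}{52}\right) + 99 \cdot \frac{1}{71}\right) + \left(14 - 11\right)\right) - 83 = \left(\left(- \frac{3}{26} + \frac{99}{71}\right) + 3\right) - 83 = \left(\frac{2361}{1846} + 3\right) - 83 = \frac{7899}{1846} - 83 = - \frac{145319}{1846}$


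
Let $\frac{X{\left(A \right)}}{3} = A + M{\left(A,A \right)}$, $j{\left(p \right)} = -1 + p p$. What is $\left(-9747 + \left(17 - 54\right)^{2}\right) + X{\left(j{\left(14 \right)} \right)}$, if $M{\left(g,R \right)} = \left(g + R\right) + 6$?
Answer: $-6605$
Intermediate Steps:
$M{\left(g,R \right)} = 6 + R + g$ ($M{\left(g,R \right)} = \left(R + g\right) + 6 = 6 + R + g$)
$j{\left(p \right)} = -1 + p^{2}$
$X{\left(A \right)} = 18 + 9 A$ ($X{\left(A \right)} = 3 \left(A + \left(6 + A + A\right)\right) = 3 \left(A + \left(6 + 2 A\right)\right) = 3 \left(6 + 3 A\right) = 18 + 9 A$)
$\left(-9747 + \left(17 - 54\right)^{2}\right) + X{\left(j{\left(14 \right)} \right)} = \left(-9747 + \left(17 - 54\right)^{2}\right) + \left(18 + 9 \left(-1 + 14^{2}\right)\right) = \left(-9747 + \left(-37\right)^{2}\right) + \left(18 + 9 \left(-1 + 196\right)\right) = \left(-9747 + 1369\right) + \left(18 + 9 \cdot 195\right) = -8378 + \left(18 + 1755\right) = -8378 + 1773 = -6605$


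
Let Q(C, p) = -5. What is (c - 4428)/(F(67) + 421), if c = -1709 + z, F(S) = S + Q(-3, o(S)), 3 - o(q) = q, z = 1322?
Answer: -1605/161 ≈ -9.9689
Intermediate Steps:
o(q) = 3 - q
F(S) = -5 + S (F(S) = S - 5 = -5 + S)
c = -387 (c = -1709 + 1322 = -387)
(c - 4428)/(F(67) + 421) = (-387 - 4428)/((-5 + 67) + 421) = -4815/(62 + 421) = -4815/483 = -4815*1/483 = -1605/161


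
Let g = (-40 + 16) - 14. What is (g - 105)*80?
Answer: -11440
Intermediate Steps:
g = -38 (g = -24 - 14 = -38)
(g - 105)*80 = (-38 - 105)*80 = -143*80 = -11440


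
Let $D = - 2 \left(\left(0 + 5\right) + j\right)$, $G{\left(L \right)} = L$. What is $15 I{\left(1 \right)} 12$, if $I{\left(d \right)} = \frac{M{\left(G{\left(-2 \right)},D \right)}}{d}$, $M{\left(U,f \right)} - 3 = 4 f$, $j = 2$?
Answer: $-9540$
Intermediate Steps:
$D = -14$ ($D = - 2 \left(\left(0 + 5\right) + 2\right) = - 2 \left(5 + 2\right) = \left(-2\right) 7 = -14$)
$M{\left(U,f \right)} = 3 + 4 f$
$I{\left(d \right)} = - \frac{53}{d}$ ($I{\left(d \right)} = \frac{3 + 4 \left(-14\right)}{d} = \frac{3 - 56}{d} = - \frac{53}{d}$)
$15 I{\left(1 \right)} 12 = 15 \left(- \frac{53}{1}\right) 12 = 15 \left(\left(-53\right) 1\right) 12 = 15 \left(-53\right) 12 = \left(-795\right) 12 = -9540$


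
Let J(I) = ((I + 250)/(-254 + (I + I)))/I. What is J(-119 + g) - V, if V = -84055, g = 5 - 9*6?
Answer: 4165765841/49560 ≈ 84055.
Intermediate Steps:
g = -49 (g = 5 - 3*18 = 5 - 54 = -49)
J(I) = (250 + I)/(I*(-254 + 2*I)) (J(I) = ((250 + I)/(-254 + 2*I))/I = (250 + I)/(I*(-254 + 2*I)))
J(-119 + g) - V = (250 + (-119 - 49))/(2*(-119 - 49)*(-127 + (-119 - 49))) - 1*(-84055) = (1/2)*(250 - 168)/(-168*(-127 - 168)) + 84055 = (1/2)*(-1/168)*82/(-295) + 84055 = (1/2)*(-1/168)*(-1/295)*82 + 84055 = 41/49560 + 84055 = 4165765841/49560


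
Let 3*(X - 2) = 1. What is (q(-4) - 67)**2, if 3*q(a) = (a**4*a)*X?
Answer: 60388441/81 ≈ 7.4554e+5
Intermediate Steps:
X = 7/3 (X = 2 + (1/3)*1 = 2 + 1/3 = 7/3 ≈ 2.3333)
q(a) = 7*a**5/9 (q(a) = ((a**4*a)*(7/3))/3 = (a**5*(7/3))/3 = (7*a**5/3)/3 = 7*a**5/9)
(q(-4) - 67)**2 = ((7/9)*(-4)**5 - 67)**2 = ((7/9)*(-1024) - 67)**2 = (-7168/9 - 67)**2 = (-7771/9)**2 = 60388441/81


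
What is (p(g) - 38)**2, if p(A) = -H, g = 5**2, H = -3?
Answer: 1225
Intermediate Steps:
g = 25
p(A) = 3 (p(A) = -1*(-3) = 3)
(p(g) - 38)**2 = (3 - 38)**2 = (-35)**2 = 1225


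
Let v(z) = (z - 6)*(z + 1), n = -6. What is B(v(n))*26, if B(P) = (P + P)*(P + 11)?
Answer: 221520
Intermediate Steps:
v(z) = (1 + z)*(-6 + z) (v(z) = (-6 + z)*(1 + z) = (1 + z)*(-6 + z))
B(P) = 2*P*(11 + P) (B(P) = (2*P)*(11 + P) = 2*P*(11 + P))
B(v(n))*26 = (2*(-6 + (-6)² - 5*(-6))*(11 + (-6 + (-6)² - 5*(-6))))*26 = (2*(-6 + 36 + 30)*(11 + (-6 + 36 + 30)))*26 = (2*60*(11 + 60))*26 = (2*60*71)*26 = 8520*26 = 221520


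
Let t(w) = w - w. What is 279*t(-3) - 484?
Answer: -484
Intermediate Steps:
t(w) = 0
279*t(-3) - 484 = 279*0 - 484 = 0 - 484 = -484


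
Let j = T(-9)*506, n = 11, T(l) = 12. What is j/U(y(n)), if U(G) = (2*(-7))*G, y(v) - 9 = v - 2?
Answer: -506/21 ≈ -24.095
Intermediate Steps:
y(v) = 7 + v (y(v) = 9 + (v - 2) = 9 + (-2 + v) = 7 + v)
j = 6072 (j = 12*506 = 6072)
U(G) = -14*G
j/U(y(n)) = 6072/((-14*(7 + 11))) = 6072/((-14*18)) = 6072/(-252) = 6072*(-1/252) = -506/21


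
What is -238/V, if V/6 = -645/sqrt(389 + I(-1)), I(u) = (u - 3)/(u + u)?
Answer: 119*sqrt(391)/1935 ≈ 1.2161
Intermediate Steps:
I(u) = (-3 + u)/(2*u) (I(u) = (-3 + u)/((2*u)) = (-3 + u)*(1/(2*u)) = (-3 + u)/(2*u))
V = -3870*sqrt(391)/391 (V = 6*(-645/sqrt(389 + (1/2)*(-3 - 1)/(-1))) = 6*(-645/sqrt(389 + (1/2)*(-1)*(-4))) = 6*(-645/sqrt(389 + 2)) = 6*(-645*sqrt(391)/391) = -3870*sqrt(391)/391 ≈ -195.71)
-238/V = -238*(-sqrt(391)/3870) = -(-119)*sqrt(391)/1935 = 119*sqrt(391)/1935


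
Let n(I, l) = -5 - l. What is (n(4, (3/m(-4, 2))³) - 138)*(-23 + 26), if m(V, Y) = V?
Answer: -27375/64 ≈ -427.73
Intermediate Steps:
(n(4, (3/m(-4, 2))³) - 138)*(-23 + 26) = ((-5 - (3/(-4))³) - 138)*(-23 + 26) = ((-5 - (3*(-¼))³) - 138)*3 = ((-5 - (-¾)³) - 138)*3 = ((-5 - 1*(-27/64)) - 138)*3 = ((-5 + 27/64) - 138)*3 = (-293/64 - 138)*3 = -9125/64*3 = -27375/64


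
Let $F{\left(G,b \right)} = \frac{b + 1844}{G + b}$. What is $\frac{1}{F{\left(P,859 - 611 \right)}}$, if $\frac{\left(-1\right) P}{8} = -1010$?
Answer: $\frac{2082}{523} \approx 3.9809$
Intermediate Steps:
$P = 8080$ ($P = \left(-8\right) \left(-1010\right) = 8080$)
$F{\left(G,b \right)} = \frac{1844 + b}{G + b}$
$\frac{1}{F{\left(P,859 - 611 \right)}} = \frac{1}{\frac{1}{8080 + \left(859 - 611\right)} \left(1844 + \left(859 - 611\right)\right)} = \frac{1}{\frac{1}{8080 + 248} \left(1844 + 248\right)} = \frac{1}{\frac{1}{8328} \cdot 2092} = \frac{1}{\frac{523}{2082}} = \frac{2082}{523}$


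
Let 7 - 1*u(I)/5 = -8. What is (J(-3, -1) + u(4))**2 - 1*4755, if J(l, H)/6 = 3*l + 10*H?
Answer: -3234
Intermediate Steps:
J(l, H) = 18*l + 60*H (J(l, H) = 6*(3*l + 10*H) = 18*l + 60*H)
u(I) = 75 (u(I) = 35 - 5*(-8) = 35 + 40 = 75)
(J(-3, -1) + u(4))**2 - 1*4755 = ((18*(-3) + 60*(-1)) + 75)**2 - 1*4755 = ((-54 - 60) + 75)**2 - 4755 = (-114 + 75)**2 - 4755 = (-39)**2 - 4755 = 1521 - 4755 = -3234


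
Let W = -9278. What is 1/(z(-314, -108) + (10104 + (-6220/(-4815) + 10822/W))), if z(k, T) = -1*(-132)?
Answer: 4467357/45728426375 ≈ 9.7693e-5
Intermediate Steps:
z(k, T) = 132
1/(z(-314, -108) + (10104 + (-6220/(-4815) + 10822/W))) = 1/(132 + (10104 + (-6220/(-4815) + 10822/(-9278)))) = 1/(132 + (10104 + (-6220*(-1/4815) + 10822*(-1/9278)))) = 1/(132 + (10104 + (1244/963 - 5411/4639))) = 1/(132 + (10104 + 560123/4467357)) = 1/(132 + 45138735251/4467357) = 1/(45728426375/4467357) = 4467357/45728426375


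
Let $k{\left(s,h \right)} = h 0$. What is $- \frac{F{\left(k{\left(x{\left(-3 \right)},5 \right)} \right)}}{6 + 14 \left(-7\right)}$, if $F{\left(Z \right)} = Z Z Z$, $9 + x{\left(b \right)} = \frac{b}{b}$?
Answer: $0$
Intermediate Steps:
$x{\left(b \right)} = -8$ ($x{\left(b \right)} = -9 + \frac{b}{b} = -9 + 1 = -8$)
$k{\left(s,h \right)} = 0$
$F{\left(Z \right)} = Z^{3}$ ($F{\left(Z \right)} = Z^{2} Z = Z^{3}$)
$- \frac{F{\left(k{\left(x{\left(-3 \right)},5 \right)} \right)}}{6 + 14 \left(-7\right)} = - \frac{0^{3}}{6 + 14 \left(-7\right)} = - \frac{0}{6 - 98} = - \frac{0}{-92} = - \frac{0 \left(-1\right)}{92} = \left(-1\right) 0 = 0$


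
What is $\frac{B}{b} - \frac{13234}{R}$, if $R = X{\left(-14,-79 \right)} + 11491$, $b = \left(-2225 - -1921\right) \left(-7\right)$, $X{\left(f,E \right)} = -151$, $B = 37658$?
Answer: $\frac{374887}{22680} \approx 16.529$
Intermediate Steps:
$b = 2128$ ($b = \left(-2225 + 1921\right) \left(-7\right) = \left(-304\right) \left(-7\right) = 2128$)
$R = 11340$ ($R = -151 + 11491 = 11340$)
$\frac{B}{b} - \frac{13234}{R} = \frac{37658}{2128} - \frac{13234}{11340} = 37658 \cdot \frac{1}{2128} - \frac{6617}{5670} = \frac{991}{56} - \frac{6617}{5670} = \frac{374887}{22680}$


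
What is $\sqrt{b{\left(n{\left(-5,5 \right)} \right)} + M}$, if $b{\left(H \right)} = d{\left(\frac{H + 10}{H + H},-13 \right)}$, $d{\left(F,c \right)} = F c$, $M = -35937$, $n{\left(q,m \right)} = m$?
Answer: $\frac{i \sqrt{143826}}{2} \approx 189.62 i$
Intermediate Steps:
$b{\left(H \right)} = - \frac{13 \left(10 + H\right)}{2 H}$ ($b{\left(H \right)} = \frac{H + 10}{H + H} \left(-13\right) = \frac{10 + H}{2 H} \left(-13\right) = - \frac{13 \left(10 + H\right)}{2 H}$)
$\sqrt{b{\left(n{\left(-5,5 \right)} \right)} + M} = \sqrt{\left(- \frac{13}{2} - \frac{65}{5}\right) - 35937} = \sqrt{\left(- \frac{13}{2} - 13\right) - 35937} = \sqrt{- \frac{39}{2} - 35937} = \sqrt{- \frac{71913}{2}} = \frac{i \sqrt{143826}}{2}$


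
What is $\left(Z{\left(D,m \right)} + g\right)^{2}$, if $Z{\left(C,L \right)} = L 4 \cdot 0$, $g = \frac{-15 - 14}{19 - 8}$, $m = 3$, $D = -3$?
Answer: $\frac{841}{121} \approx 6.9504$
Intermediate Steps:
$g = - \frac{29}{11} \approx -2.6364$
$Z{\left(C,L \right)} = 0$ ($Z{\left(C,L \right)} = 4 L 0 = 0$)
$\left(Z{\left(D,m \right)} + g\right)^{2} = \left(0 - \frac{29}{11}\right)^{2} = \left(- \frac{29}{11}\right)^{2} = \frac{841}{121}$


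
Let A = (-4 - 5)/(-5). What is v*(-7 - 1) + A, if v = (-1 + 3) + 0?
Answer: -71/5 ≈ -14.200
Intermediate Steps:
v = 2 (v = 2 + 0 = 2)
A = 9/5 (A = -9*(-1/5) = 9/5 ≈ 1.8000)
v*(-7 - 1) + A = 2*(-7 - 1) + 9/5 = 2*(-8) + 9/5 = -16 + 9/5 = -71/5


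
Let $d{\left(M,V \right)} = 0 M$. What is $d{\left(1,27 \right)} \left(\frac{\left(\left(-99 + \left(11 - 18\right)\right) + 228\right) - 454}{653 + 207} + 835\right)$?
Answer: $0$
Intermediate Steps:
$d{\left(M,V \right)} = 0$
$d{\left(1,27 \right)} \left(\frac{\left(\left(-99 + \left(11 - 18\right)\right) + 228\right) - 454}{653 + 207} + 835\right) = 0 \left(\frac{\left(\left(-99 + \left(11 - 18\right)\right) + 228\right) - 454}{653 + 207} + 835\right) = 0 \left(\frac{\left(\left(-99 - 7\right) + 228\right) - 454}{860} + 835\right) = 0 \left(\left(\left(-106 + 228\right) - 454\right) \frac{1}{860} + 835\right) = 0 \left(\left(122 - 454\right) \frac{1}{860} + 835\right) = 0 \left(\left(-332\right) \frac{1}{860} + 835\right) = 0 \left(- \frac{83}{215} + 835\right) = 0 \cdot \frac{179442}{215} = 0$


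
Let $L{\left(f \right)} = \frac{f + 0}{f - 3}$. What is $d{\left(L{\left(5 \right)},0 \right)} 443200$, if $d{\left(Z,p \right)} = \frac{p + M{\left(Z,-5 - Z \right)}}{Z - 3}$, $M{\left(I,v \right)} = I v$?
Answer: $16620000$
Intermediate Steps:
$L{\left(f \right)} = \frac{f}{-3 + f}$
$d{\left(Z,p \right)} = \frac{p + Z \left(-5 - Z\right)}{-3 + Z}$ ($d{\left(Z,p \right)} = \frac{p + Z \left(-5 - Z\right)}{Z - 3} = \frac{p + Z \left(-5 - Z\right)}{-3 + Z}$)
$d{\left(L{\left(5 \right)},0 \right)} 443200 = \frac{0 - \frac{5}{-3 + 5} \left(5 + \frac{5}{-3 + 5}\right)}{-3 + \frac{5}{-3 + 5}} \cdot 443200 = \frac{0 - \frac{5}{2} \left(5 + \frac{5}{2}\right)}{-3 + \frac{5}{2}} \cdot 443200 = \frac{0 - 5 \cdot \frac{1}{2} \left(5 + 5 \cdot \frac{1}{2}\right)}{-3 + 5 \cdot \frac{1}{2}} \cdot 443200 = \frac{0 - \frac{5 \left(5 + \frac{5}{2}\right)}{2}}{-3 + \frac{5}{2}} \cdot 443200 = \frac{0 - \frac{5}{2} \cdot \frac{15}{2}}{- \frac{1}{2}} \cdot 443200 = - 2 \left(0 - \frac{75}{4}\right) 443200 = \left(-2\right) \left(- \frac{75}{4}\right) 443200 = \frac{75}{2} \cdot 443200 = 16620000$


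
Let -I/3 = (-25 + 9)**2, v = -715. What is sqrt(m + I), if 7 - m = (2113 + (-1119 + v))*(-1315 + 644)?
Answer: 4*sqrt(11653) ≈ 431.80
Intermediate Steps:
I = -768 (I = -3*(-25 + 9)**2 = -3*(-16)**2 = -3*256 = -768)
m = 187216 (m = 7 - (2113 + (-1119 - 715))*(-1315 + 644) = 7 - (2113 - 1834)*(-671) = 7 - 279*(-671) = 7 - 1*(-187209) = 7 + 187209 = 187216)
sqrt(m + I) = sqrt(187216 - 768) = sqrt(186448) = 4*sqrt(11653)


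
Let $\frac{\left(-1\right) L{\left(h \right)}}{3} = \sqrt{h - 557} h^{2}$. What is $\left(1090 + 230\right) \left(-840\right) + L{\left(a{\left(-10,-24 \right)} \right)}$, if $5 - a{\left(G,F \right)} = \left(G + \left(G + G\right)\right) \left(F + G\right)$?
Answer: $-1108800 - 6181350 i \sqrt{393} \approx -1.1088 \cdot 10^{6} - 1.2254 \cdot 10^{8} i$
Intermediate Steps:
$a{\left(G,F \right)} = 5 - 3 G \left(F + G\right)$ ($a{\left(G,F \right)} = 5 - \left(G + \left(G + G\right)\right) \left(F + G\right) = 5 - \left(G + 2 G\right) \left(F + G\right) = 5 - 3 G \left(F + G\right)$)
$L{\left(h \right)} = - 3 h^{2} \sqrt{-557 + h}$ ($L{\left(h \right)} = - 3 \sqrt{h - 557} h^{2} = - 3 \sqrt{-557 + h} h^{2} = - 3 h^{2} \sqrt{-557 + h}$)
$\left(1090 + 230\right) \left(-840\right) + L{\left(a{\left(-10,-24 \right)} \right)} = \left(1090 + 230\right) \left(-840\right) - 3 \left(5 - 3 \left(-10\right)^{2} - \left(-72\right) \left(-10\right)\right)^{2} \sqrt{-557 - \left(-5 + 300 + 720\right)} = 1320 \left(-840\right) - 3 \left(5 - 300 - 720\right)^{2} \sqrt{-557 - 1015} = -1108800 - 3 \left(5 - 300 - 720\right)^{2} \sqrt{-557 - 1015} = -1108800 - 3 \left(-1015\right)^{2} \sqrt{-557 - 1015} = -1108800 - 3090675 \sqrt{-1572} = -1108800 - 3090675 \cdot 2 i \sqrt{393} = -1108800 - 6181350 i \sqrt{393}$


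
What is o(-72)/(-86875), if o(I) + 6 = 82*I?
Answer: 1182/17375 ≈ 0.068029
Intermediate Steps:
o(I) = -6 + 82*I
o(-72)/(-86875) = (-6 + 82*(-72))/(-86875) = (-6 - 5904)*(-1/86875) = -5910*(-1/86875) = 1182/17375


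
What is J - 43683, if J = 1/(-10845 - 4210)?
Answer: -657647566/15055 ≈ -43683.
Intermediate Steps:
J = -1/15055 (J = 1/(-15055) = -1/15055 ≈ -6.6423e-5)
J - 43683 = -1/15055 - 43683 = -657647566/15055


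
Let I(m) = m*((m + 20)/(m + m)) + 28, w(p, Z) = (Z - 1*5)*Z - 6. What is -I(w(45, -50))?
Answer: -1410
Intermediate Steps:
w(p, Z) = -6 + Z*(-5 + Z) (w(p, Z) = (Z - 5)*Z - 6 = (-5 + Z)*Z - 6 = Z*(-5 + Z) - 6 = -6 + Z*(-5 + Z))
I(m) = 38 + m/2 (I(m) = m*((20 + m)/((2*m))) + 28 = m*((20 + m)*(1/(2*m))) + 28 = m*((20 + m)/(2*m)) + 28 = (10 + m/2) + 28 = 38 + m/2)
-I(w(45, -50)) = -(38 + (-6 + (-50)² - 5*(-50))/2) = -(38 + (-6 + 2500 + 250)/2) = -(38 + (½)*2744) = -(38 + 1372) = -1*1410 = -1410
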